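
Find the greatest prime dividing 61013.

97

61013 = 17 · 3589
3589 = 37 · 97
97 is prime.
So 61013 = 17 · 37 · 97; the largest prime factor is 97.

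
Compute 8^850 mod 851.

788

8^1 ≡ 8 (mod 851)
8^2 ≡ 8^2 = 64 ≡ 64 (mod 851)
8^4 ≡ 64^2 = 4096 ≡ 692 (mod 851)
8^8 ≡ 692^2 = 478864 ≡ 602 (mod 851)
8^16 ≡ 602^2 = 362404 ≡ 729 (mod 851)
8^32 ≡ 729^2 = 531441 ≡ 417 (mod 851)
8^64 ≡ 417^2 = 173889 ≡ 285 (mod 851)
8^128 ≡ 285^2 = 81225 ≡ 380 (mod 851)
8^256 ≡ 380^2 = 144400 ≡ 581 (mod 851)
8^512 ≡ 581^2 = 337561 ≡ 565 (mod 851)
850 = 512 + 256 + 64 + 16 + 2 in binary powers of 2.
So 8^850 ≡ 565 · 581 · 285 · 729 · 64 ≡ 788 (mod 851).
Since 788 ≠ 1, base 8 is a Fermat witness: 851 is composite.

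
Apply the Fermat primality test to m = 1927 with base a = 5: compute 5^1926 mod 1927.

5^1 ≡ 5 (mod 1927)
5^2 ≡ 5^2 = 25 ≡ 25 (mod 1927)
5^4 ≡ 25^2 = 625 ≡ 625 (mod 1927)
5^8 ≡ 625^2 = 390625 ≡ 1371 (mod 1927)
5^16 ≡ 1371^2 = 1879641 ≡ 816 (mod 1927)
5^32 ≡ 816^2 = 665856 ≡ 1041 (mod 1927)
5^64 ≡ 1041^2 = 1083681 ≡ 707 (mod 1927)
5^128 ≡ 707^2 = 499849 ≡ 756 (mod 1927)
5^256 ≡ 756^2 = 571536 ≡ 1144 (mod 1927)
5^512 ≡ 1144^2 = 1308736 ≡ 303 (mod 1927)
5^1024 ≡ 303^2 = 91809 ≡ 1240 (mod 1927)
1926 = 1024 + 512 + 256 + 128 + 4 + 2 in binary powers of 2.
So 5^1926 ≡ 1240 · 303 · 1144 · 756 · 625 · 25 ≡ 291 (mod 1927).
Since 291 ≠ 1, base 5 is a Fermat witness: 1927 is composite.

291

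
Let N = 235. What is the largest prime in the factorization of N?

235 = 5 · 47
47 is prime.
So 235 = 5 · 47; the largest prime factor is 47.

47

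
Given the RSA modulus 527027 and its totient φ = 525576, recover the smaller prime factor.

719

φ(n) = (p−1)(q−1) = n − (p+q) + 1, so p + q = 527027 − 525576 + 1 = 1452.
p and q are the roots of t² − 1452t + 527027 = 0.
Discriminant: 1452² − 4·527027 = 2108304 − 2108108 = 196; √196 = 14.
q = (1452 − 14)/2 = 719, p = (1452 + 14)/2 = 733.
Check: 719 · 733 = 527027.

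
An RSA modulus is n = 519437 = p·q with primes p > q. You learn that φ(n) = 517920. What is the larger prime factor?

φ(n) = (p−1)(q−1) = n − (p+q) + 1, so p + q = 519437 − 517920 + 1 = 1518.
p and q are the roots of t² − 1518t + 519437 = 0.
Discriminant: 1518² − 4·519437 = 2304324 − 2077748 = 226576; √226576 = 476.
q = (1518 − 476)/2 = 521, p = (1518 + 476)/2 = 997.
Check: 521 · 997 = 519437.

997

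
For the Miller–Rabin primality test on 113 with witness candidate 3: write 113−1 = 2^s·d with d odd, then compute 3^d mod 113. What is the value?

40

113 − 1 = 112 = 2^4 · 7, so d = 7.
3^1 ≡ 3 (mod 113)
3^2 ≡ 3^2 = 9 ≡ 9 (mod 113)
3^4 ≡ 9^2 = 81 ≡ 81 (mod 113)
7 = 4 + 2 + 1 in binary powers of 2.
So 3^7 ≡ 81 · 9 · 3 ≡ 40 (mod 113).
Squaring chain: 40 → 18 → 98 → 112; reaches −1, so base 3 does not prove 113 composite.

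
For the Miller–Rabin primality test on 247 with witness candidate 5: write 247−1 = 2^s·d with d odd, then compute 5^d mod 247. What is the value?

247 − 1 = 246 = 2^1 · 123, so d = 123.
5^1 ≡ 5 (mod 247)
5^2 ≡ 5^2 = 25 ≡ 25 (mod 247)
5^4 ≡ 25^2 = 625 ≡ 131 (mod 247)
5^8 ≡ 131^2 = 17161 ≡ 118 (mod 247)
5^16 ≡ 118^2 = 13924 ≡ 92 (mod 247)
5^32 ≡ 92^2 = 8464 ≡ 66 (mod 247)
5^64 ≡ 66^2 = 4356 ≡ 157 (mod 247)
123 = 64 + 32 + 16 + 8 + 2 + 1 in binary powers of 2.
So 5^123 ≡ 157 · 66 · 92 · 118 · 25 · 5 ≡ 216 (mod 247).
Squaring chain: 216; never reaches −1, so base 5 is a Miller–Rabin witness that 247 is composite.

216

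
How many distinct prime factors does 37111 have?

3

37111 = 17 · 2183
2183 = 37 · 59
37111 = 17 · 37 · 59, which has 3 distinct prime factors.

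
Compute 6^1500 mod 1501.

6^1 ≡ 6 (mod 1501)
6^2 ≡ 6^2 = 36 ≡ 36 (mod 1501)
6^4 ≡ 36^2 = 1296 ≡ 1296 (mod 1501)
6^8 ≡ 1296^2 = 1679616 ≡ 1498 (mod 1501)
6^16 ≡ 1498^2 = 2244004 ≡ 9 (mod 1501)
6^32 ≡ 9^2 = 81 ≡ 81 (mod 1501)
6^64 ≡ 81^2 = 6561 ≡ 557 (mod 1501)
6^128 ≡ 557^2 = 310249 ≡ 1043 (mod 1501)
6^256 ≡ 1043^2 = 1087849 ≡ 1125 (mod 1501)
6^512 ≡ 1125^2 = 1265625 ≡ 282 (mod 1501)
6^1024 ≡ 282^2 = 79524 ≡ 1472 (mod 1501)
1500 = 1024 + 256 + 128 + 64 + 16 + 8 + 4 in binary powers of 2.
So 6^1500 ≡ 1472 · 1125 · 1043 · 557 · 9 · 1498 · 1296 ≡ 87 (mod 1501).
Since 87 ≠ 1, base 6 is a Fermat witness: 1501 is composite.

87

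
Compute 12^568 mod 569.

1

12^1 ≡ 12 (mod 569)
12^2 ≡ 12^2 = 144 ≡ 144 (mod 569)
12^4 ≡ 144^2 = 20736 ≡ 252 (mod 569)
12^8 ≡ 252^2 = 63504 ≡ 345 (mod 569)
12^16 ≡ 345^2 = 119025 ≡ 104 (mod 569)
12^32 ≡ 104^2 = 10816 ≡ 5 (mod 569)
12^64 ≡ 5^2 = 25 ≡ 25 (mod 569)
12^128 ≡ 25^2 = 625 ≡ 56 (mod 569)
12^256 ≡ 56^2 = 3136 ≡ 291 (mod 569)
12^512 ≡ 291^2 = 84681 ≡ 469 (mod 569)
568 = 512 + 32 + 16 + 8 in binary powers of 2.
So 12^568 ≡ 469 · 5 · 104 · 345 ≡ 1 (mod 569).
Since the result is 1, base 12 gives no evidence that 569 is composite.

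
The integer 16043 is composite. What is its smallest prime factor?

61

16043 is odd.
Digit sum 14, not divisible by 3.
Ends in 3: not divisible by 5.
7: 16043 = 7·2291 + 6
11: 16043 = 11·1458 + 5
13: 16043 = 13·1234 + 1
17: 16043 = 17·943 + 12
19: 16043 = 19·844 + 7
23: 16043 = 23·697 + 12
29: 16043 = 29·553 + 6
31: 16043 = 31·517 + 16
37: 16043 = 37·433 + 22
41: 16043 = 41·391 + 12
43: 16043 = 43·373 + 4
47: 16043 = 47·341 + 16
53: 16043 = 53·302 + 37
59: 16043 = 59·271 + 54
61: 16043 = 61·263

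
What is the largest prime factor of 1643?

53

1643 = 31 · 53
53 is prime.
So 1643 = 31 · 53; the largest prime factor is 53.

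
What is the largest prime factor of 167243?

167243 = 29 · 5767
5767 = 73 · 79
79 is prime.
So 167243 = 29 · 73 · 79; the largest prime factor is 79.

79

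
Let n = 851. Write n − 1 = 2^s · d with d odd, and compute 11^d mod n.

582

851 − 1 = 850 = 2^1 · 425, so d = 425.
11^1 ≡ 11 (mod 851)
11^2 ≡ 11^2 = 121 ≡ 121 (mod 851)
11^4 ≡ 121^2 = 14641 ≡ 174 (mod 851)
11^8 ≡ 174^2 = 30276 ≡ 491 (mod 851)
11^16 ≡ 491^2 = 241081 ≡ 248 (mod 851)
11^32 ≡ 248^2 = 61504 ≡ 232 (mod 851)
11^64 ≡ 232^2 = 53824 ≡ 211 (mod 851)
11^128 ≡ 211^2 = 44521 ≡ 269 (mod 851)
11^256 ≡ 269^2 = 72361 ≡ 26 (mod 851)
425 = 256 + 128 + 32 + 8 + 1 in binary powers of 2.
So 11^425 ≡ 26 · 269 · 232 · 491 · 11 ≡ 582 (mod 851).
Squaring chain: 582; never reaches −1, so base 11 is a Miller–Rabin witness that 851 is composite.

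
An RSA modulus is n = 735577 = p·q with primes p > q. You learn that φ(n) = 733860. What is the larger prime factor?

φ(n) = (p−1)(q−1) = n − (p+q) + 1, so p + q = 735577 − 733860 + 1 = 1718.
p and q are the roots of t² − 1718t + 735577 = 0.
Discriminant: 1718² − 4·735577 = 2951524 − 2942308 = 9216; √9216 = 96.
q = (1718 − 96)/2 = 811, p = (1718 + 96)/2 = 907.
Check: 811 · 907 = 735577.

907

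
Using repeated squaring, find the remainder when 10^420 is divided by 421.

10^1 ≡ 10 (mod 421)
10^2 ≡ 10^2 = 100 ≡ 100 (mod 421)
10^4 ≡ 100^2 = 10000 ≡ 317 (mod 421)
10^8 ≡ 317^2 = 100489 ≡ 291 (mod 421)
10^16 ≡ 291^2 = 84681 ≡ 60 (mod 421)
10^32 ≡ 60^2 = 3600 ≡ 232 (mod 421)
10^64 ≡ 232^2 = 53824 ≡ 357 (mod 421)
10^128 ≡ 357^2 = 127449 ≡ 307 (mod 421)
10^256 ≡ 307^2 = 94249 ≡ 366 (mod 421)
420 = 256 + 128 + 32 + 4 in binary powers of 2.
So 10^420 ≡ 366 · 307 · 232 · 317 ≡ 1 (mod 421).
Since the result is 1, base 10 gives no evidence that 421 is composite.

1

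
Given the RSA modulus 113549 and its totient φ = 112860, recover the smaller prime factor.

271

φ(n) = (p−1)(q−1) = n − (p+q) + 1, so p + q = 113549 − 112860 + 1 = 690.
p and q are the roots of t² − 690t + 113549 = 0.
Discriminant: 690² − 4·113549 = 476100 − 454196 = 21904; √21904 = 148.
q = (690 − 148)/2 = 271, p = (690 + 148)/2 = 419.
Check: 271 · 419 = 113549.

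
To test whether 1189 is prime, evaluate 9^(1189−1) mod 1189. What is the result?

9^1 ≡ 9 (mod 1189)
9^2 ≡ 9^2 = 81 ≡ 81 (mod 1189)
9^4 ≡ 81^2 = 6561 ≡ 616 (mod 1189)
9^8 ≡ 616^2 = 379456 ≡ 165 (mod 1189)
9^16 ≡ 165^2 = 27225 ≡ 1067 (mod 1189)
9^32 ≡ 1067^2 = 1138489 ≡ 616 (mod 1189)
9^64 ≡ 616^2 = 379456 ≡ 165 (mod 1189)
9^128 ≡ 165^2 = 27225 ≡ 1067 (mod 1189)
9^256 ≡ 1067^2 = 1138489 ≡ 616 (mod 1189)
9^512 ≡ 616^2 = 379456 ≡ 165 (mod 1189)
9^1024 ≡ 165^2 = 27225 ≡ 1067 (mod 1189)
1188 = 1024 + 128 + 32 + 4 in binary powers of 2.
So 9^1188 ≡ 1067 · 1067 · 616 · 616 ≡ 575 (mod 1189).
Since 575 ≠ 1, base 9 is a Fermat witness: 1189 is composite.

575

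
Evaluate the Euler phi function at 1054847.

Factor: 1054847 = 71 · 83 · 179.
φ(1054847) = (71−1) · (83−1) · (179−1) = 70 · 82 · 178 = 1021720.

1021720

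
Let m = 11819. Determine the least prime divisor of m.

11819 is odd.
Digit sum 20, not divisible by 3.
Ends in 9: not divisible by 5.
7: 11819 = 7·1688 + 3
11: 11819 = 11·1074 + 5
13: 11819 = 13·909 + 2
17: 11819 = 17·695 + 4
19: 11819 = 19·622 + 1
23: 11819 = 23·513 + 20
29: 11819 = 29·407 + 16
31: 11819 = 31·381 + 8
37: 11819 = 37·319 + 16
41: 11819 = 41·288 + 11
43: 11819 = 43·274 + 37
47: 11819 = 47·251 + 22
53: 11819 = 53·223

53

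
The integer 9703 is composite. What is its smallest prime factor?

9703 is odd.
Digit sum 19, not divisible by 3.
Ends in 3: not divisible by 5.
7: 9703 = 7·1386 + 1
11: 9703 = 11·882 + 1
13: 9703 = 13·746 + 5
17: 9703 = 17·570 + 13
19: 9703 = 19·510 + 13
23: 9703 = 23·421 + 20
29: 9703 = 29·334 + 17
31: 9703 = 31·313

31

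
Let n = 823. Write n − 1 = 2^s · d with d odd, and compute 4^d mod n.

1

823 − 1 = 822 = 2^1 · 411, so d = 411.
4^1 ≡ 4 (mod 823)
4^2 ≡ 4^2 = 16 ≡ 16 (mod 823)
4^4 ≡ 16^2 = 256 ≡ 256 (mod 823)
4^8 ≡ 256^2 = 65536 ≡ 519 (mod 823)
4^16 ≡ 519^2 = 269361 ≡ 240 (mod 823)
4^32 ≡ 240^2 = 57600 ≡ 813 (mod 823)
4^64 ≡ 813^2 = 660969 ≡ 100 (mod 823)
4^128 ≡ 100^2 = 10000 ≡ 124 (mod 823)
4^256 ≡ 124^2 = 15376 ≡ 562 (mod 823)
411 = 256 + 128 + 16 + 8 + 2 + 1 in binary powers of 2.
So 4^411 ≡ 562 · 124 · 240 · 519 · 16 · 4 ≡ 1 (mod 823).
Since 4^d ≡ 1 (mod 823), base 4 does not prove 823 composite.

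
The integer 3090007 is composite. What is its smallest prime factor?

3090007 is odd.
Digit sum 19, not divisible by 3.
Ends in 7: not divisible by 5.
7: 3090007 = 7·441429 + 4
11: 3090007 = 11·280909 + 8
13: 3090007 = 13·237692 + 11
17: 3090007 = 17·181765 + 2
19: 3090007 = 19·162631 + 18
23: 3090007 = 23·134348 + 3
29: 3090007 = 29·106551 + 28
31: 3090007 = 31·99677 + 20
37: 3090007 = 37·83513 + 26
41: 3090007 = 41·75366 + 1
43: 3090007 = 43·71860 + 27
47: 3090007 = 47·65744 + 39
53: 3090007 = 53·58302 + 1
59: 3090007 = 59·52373

59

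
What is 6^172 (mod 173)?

1

6^1 ≡ 6 (mod 173)
6^2 ≡ 6^2 = 36 ≡ 36 (mod 173)
6^4 ≡ 36^2 = 1296 ≡ 85 (mod 173)
6^8 ≡ 85^2 = 7225 ≡ 132 (mod 173)
6^16 ≡ 132^2 = 17424 ≡ 124 (mod 173)
6^32 ≡ 124^2 = 15376 ≡ 152 (mod 173)
6^64 ≡ 152^2 = 23104 ≡ 95 (mod 173)
6^128 ≡ 95^2 = 9025 ≡ 29 (mod 173)
172 = 128 + 32 + 8 + 4 in binary powers of 2.
So 6^172 ≡ 29 · 152 · 132 · 85 ≡ 1 (mod 173).
Since the result is 1, base 6 gives no evidence that 173 is composite.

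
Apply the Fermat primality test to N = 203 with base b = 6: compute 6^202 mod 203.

169

6^1 ≡ 6 (mod 203)
6^2 ≡ 6^2 = 36 ≡ 36 (mod 203)
6^4 ≡ 36^2 = 1296 ≡ 78 (mod 203)
6^8 ≡ 78^2 = 6084 ≡ 197 (mod 203)
6^16 ≡ 197^2 = 38809 ≡ 36 (mod 203)
6^32 ≡ 36^2 = 1296 ≡ 78 (mod 203)
6^64 ≡ 78^2 = 6084 ≡ 197 (mod 203)
6^128 ≡ 197^2 = 38809 ≡ 36 (mod 203)
202 = 128 + 64 + 8 + 2 in binary powers of 2.
So 6^202 ≡ 36 · 197 · 197 · 36 ≡ 169 (mod 203).
Since 169 ≠ 1, base 6 is a Fermat witness: 203 is composite.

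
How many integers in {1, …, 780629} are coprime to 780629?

Factor: 780629 = 59 · 101 · 131.
φ(780629) = (59−1) · (101−1) · (131−1) = 58 · 100 · 130 = 754000.

754000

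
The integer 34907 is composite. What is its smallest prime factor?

67

34907 is odd.
Digit sum 23, not divisible by 3.
Ends in 7: not divisible by 5.
7: 34907 = 7·4986 + 5
11: 34907 = 11·3173 + 4
13: 34907 = 13·2685 + 2
17: 34907 = 17·2053 + 6
19: 34907 = 19·1837 + 4
23: 34907 = 23·1517 + 16
29: 34907 = 29·1203 + 20
31: 34907 = 31·1126 + 1
37: 34907 = 37·943 + 16
41: 34907 = 41·851 + 16
43: 34907 = 43·811 + 34
47: 34907 = 47·742 + 33
53: 34907 = 53·658 + 33
59: 34907 = 59·591 + 38
61: 34907 = 61·572 + 15
67: 34907 = 67·521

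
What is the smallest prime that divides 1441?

11

1441 is odd.
Digit sum 10, not divisible by 3.
Ends in 1: not divisible by 5.
7: 1441 = 7·205 + 6
11: 1441 = 11·131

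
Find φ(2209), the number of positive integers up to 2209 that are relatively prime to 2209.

Factor: 2209 = 47^2.
φ(2209) = 47^1·(47−1) = 2162.

2162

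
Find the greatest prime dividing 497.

497 = 7 · 71
71 is prime.
So 497 = 7 · 71; the largest prime factor is 71.

71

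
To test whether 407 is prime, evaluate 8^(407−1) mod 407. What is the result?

8^1 ≡ 8 (mod 407)
8^2 ≡ 8^2 = 64 ≡ 64 (mod 407)
8^4 ≡ 64^2 = 4096 ≡ 26 (mod 407)
8^8 ≡ 26^2 = 676 ≡ 269 (mod 407)
8^16 ≡ 269^2 = 72361 ≡ 322 (mod 407)
8^32 ≡ 322^2 = 103684 ≡ 306 (mod 407)
8^64 ≡ 306^2 = 93636 ≡ 26 (mod 407)
8^128 ≡ 26^2 = 676 ≡ 269 (mod 407)
8^256 ≡ 269^2 = 72361 ≡ 322 (mod 407)
406 = 256 + 128 + 16 + 4 + 2 in binary powers of 2.
So 8^406 ≡ 322 · 269 · 322 · 26 · 64 ≡ 344 (mod 407).
Since 344 ≠ 1, base 8 is a Fermat witness: 407 is composite.

344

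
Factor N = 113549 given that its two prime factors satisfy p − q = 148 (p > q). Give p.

Since p = q + 148, we have 113549 = q(q + 148), so q² + 148q − 113549 = 0.
Discriminant: 148² + 4·113549 = 21904 + 454196 = 476100; √476100 = 690.
q = (−148 + 690)/2 = 271, and p = q + 148 = 419.
Check: 271 · 419 = 113549.

419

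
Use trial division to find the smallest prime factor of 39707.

39707 is odd.
Digit sum 26, not divisible by 3.
Ends in 7: not divisible by 5.
7: 39707 = 7·5672 + 3
11: 39707 = 11·3609 + 8
13: 39707 = 13·3054 + 5
17: 39707 = 17·2335 + 12
19: 39707 = 19·2089 + 16
23: 39707 = 23·1726 + 9
29: 39707 = 29·1369 + 6
31: 39707 = 31·1280 + 27
37: 39707 = 37·1073 + 6
41: 39707 = 41·968 + 19
43: 39707 = 43·923 + 18
47: 39707 = 47·844 + 39
53: 39707 = 53·749 + 10
59: 39707 = 59·673

59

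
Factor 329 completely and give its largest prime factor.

47

329 = 7 · 47
47 is prime.
So 329 = 7 · 47; the largest prime factor is 47.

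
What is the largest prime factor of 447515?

447515 = 5 · 89503
89503 = 37 · 2419
2419 = 41 · 59
59 is prime.
So 447515 = 5 · 37 · 41 · 59; the largest prime factor is 59.

59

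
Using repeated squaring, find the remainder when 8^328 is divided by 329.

8^1 ≡ 8 (mod 329)
8^2 ≡ 8^2 = 64 ≡ 64 (mod 329)
8^4 ≡ 64^2 = 4096 ≡ 148 (mod 329)
8^8 ≡ 148^2 = 21904 ≡ 190 (mod 329)
8^16 ≡ 190^2 = 36100 ≡ 239 (mod 329)
8^32 ≡ 239^2 = 57121 ≡ 204 (mod 329)
8^64 ≡ 204^2 = 41616 ≡ 162 (mod 329)
8^128 ≡ 162^2 = 26244 ≡ 253 (mod 329)
8^256 ≡ 253^2 = 64009 ≡ 183 (mod 329)
328 = 256 + 64 + 8 in binary powers of 2.
So 8^328 ≡ 183 · 162 · 190 ≡ 260 (mod 329).
Since 260 ≠ 1, base 8 is a Fermat witness: 329 is composite.

260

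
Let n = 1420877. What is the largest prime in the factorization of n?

83

1420877 = 17 · 83581
83581 = 19 · 4399
4399 = 53 · 83
83 is prime.
So 1420877 = 17 · 19 · 53 · 83; the largest prime factor is 83.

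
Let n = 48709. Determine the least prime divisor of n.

67

48709 is odd.
Digit sum 28, not divisible by 3.
Ends in 9: not divisible by 5.
7: 48709 = 7·6958 + 3
11: 48709 = 11·4428 + 1
13: 48709 = 13·3746 + 11
17: 48709 = 17·2865 + 4
19: 48709 = 19·2563 + 12
23: 48709 = 23·2117 + 18
29: 48709 = 29·1679 + 18
31: 48709 = 31·1571 + 8
37: 48709 = 37·1316 + 17
41: 48709 = 41·1188 + 1
43: 48709 = 43·1132 + 33
47: 48709 = 47·1036 + 17
53: 48709 = 53·919 + 2
59: 48709 = 59·825 + 34
61: 48709 = 61·798 + 31
67: 48709 = 67·727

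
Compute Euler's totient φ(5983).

Factor: 5983 = 31 · 193.
φ(5983) = (31−1) · (193−1) = 30 · 192 = 5760.

5760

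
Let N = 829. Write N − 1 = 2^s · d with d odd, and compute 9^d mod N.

829 − 1 = 828 = 2^2 · 207, so d = 207.
9^1 ≡ 9 (mod 829)
9^2 ≡ 9^2 = 81 ≡ 81 (mod 829)
9^4 ≡ 81^2 = 6561 ≡ 758 (mod 829)
9^8 ≡ 758^2 = 574564 ≡ 67 (mod 829)
9^16 ≡ 67^2 = 4489 ≡ 344 (mod 829)
9^32 ≡ 344^2 = 118336 ≡ 618 (mod 829)
9^64 ≡ 618^2 = 381924 ≡ 584 (mod 829)
9^128 ≡ 584^2 = 341056 ≡ 337 (mod 829)
207 = 128 + 64 + 8 + 4 + 2 + 1 in binary powers of 2.
So 9^207 ≡ 337 · 584 · 67 · 758 · 81 · 9 ≡ 1 (mod 829).
Since 9^d ≡ 1 (mod 829), base 9 does not prove 829 composite.

1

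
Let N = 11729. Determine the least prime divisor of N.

37

11729 is odd.
Digit sum 20, not divisible by 3.
Ends in 9: not divisible by 5.
7: 11729 = 7·1675 + 4
11: 11729 = 11·1066 + 3
13: 11729 = 13·902 + 3
17: 11729 = 17·689 + 16
19: 11729 = 19·617 + 6
23: 11729 = 23·509 + 22
29: 11729 = 29·404 + 13
31: 11729 = 31·378 + 11
37: 11729 = 37·317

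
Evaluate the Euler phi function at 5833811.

Factor: 5833811 = 167 · 181 · 193.
φ(5833811) = (167−1) · (181−1) · (193−1) = 166 · 180 · 192 = 5736960.

5736960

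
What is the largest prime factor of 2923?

2923 = 37 · 79
79 is prime.
So 2923 = 37 · 79; the largest prime factor is 79.

79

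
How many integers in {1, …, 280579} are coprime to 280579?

Factor: 280579 = 13 · 113 · 191.
φ(280579) = (13−1) · (113−1) · (191−1) = 12 · 112 · 190 = 255360.

255360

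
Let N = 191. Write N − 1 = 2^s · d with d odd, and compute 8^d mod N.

1

191 − 1 = 190 = 2^1 · 95, so d = 95.
8^1 ≡ 8 (mod 191)
8^2 ≡ 8^2 = 64 ≡ 64 (mod 191)
8^4 ≡ 64^2 = 4096 ≡ 85 (mod 191)
8^8 ≡ 85^2 = 7225 ≡ 158 (mod 191)
8^16 ≡ 158^2 = 24964 ≡ 134 (mod 191)
8^32 ≡ 134^2 = 17956 ≡ 2 (mod 191)
8^64 ≡ 2^2 = 4 ≡ 4 (mod 191)
95 = 64 + 16 + 8 + 4 + 2 + 1 in binary powers of 2.
So 8^95 ≡ 4 · 134 · 158 · 85 · 64 · 8 ≡ 1 (mod 191).
Since 8^d ≡ 1 (mod 191), base 8 does not prove 191 composite.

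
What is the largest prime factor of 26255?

89

26255 = 5 · 5251
5251 = 59 · 89
89 is prime.
So 26255 = 5 · 59 · 89; the largest prime factor is 89.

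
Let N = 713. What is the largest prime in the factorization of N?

713 = 23 · 31
31 is prime.
So 713 = 23 · 31; the largest prime factor is 31.

31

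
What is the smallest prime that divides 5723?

5723 is odd.
Digit sum 17, not divisible by 3.
Ends in 3: not divisible by 5.
7: 5723 = 7·817 + 4
11: 5723 = 11·520 + 3
13: 5723 = 13·440 + 3
17: 5723 = 17·336 + 11
19: 5723 = 19·301 + 4
23: 5723 = 23·248 + 19
29: 5723 = 29·197 + 10
31: 5723 = 31·184 + 19
37: 5723 = 37·154 + 25
41: 5723 = 41·139 + 24
43: 5723 = 43·133 + 4
47: 5723 = 47·121 + 36
53: 5723 = 53·107 + 52
59: 5723 = 59·97

59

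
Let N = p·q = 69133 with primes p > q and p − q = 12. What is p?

Since p = q + 12, we have 69133 = q(q + 12), so q² + 12q − 69133 = 0.
Discriminant: 12² + 4·69133 = 144 + 276532 = 276676; √276676 = 526.
q = (−12 + 526)/2 = 257, and p = q + 12 = 269.
Check: 257 · 269 = 69133.

269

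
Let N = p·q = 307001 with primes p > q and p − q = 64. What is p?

Since p = q + 64, we have 307001 = q(q + 64), so q² + 64q − 307001 = 0.
Discriminant: 64² + 4·307001 = 4096 + 1228004 = 1232100; √1232100 = 1110.
q = (−64 + 1110)/2 = 523, and p = q + 64 = 587.
Check: 523 · 587 = 307001.

587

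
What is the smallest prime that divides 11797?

47

11797 is odd.
Digit sum 25, not divisible by 3.
Ends in 7: not divisible by 5.
7: 11797 = 7·1685 + 2
11: 11797 = 11·1072 + 5
13: 11797 = 13·907 + 6
17: 11797 = 17·693 + 16
19: 11797 = 19·620 + 17
23: 11797 = 23·512 + 21
29: 11797 = 29·406 + 23
31: 11797 = 31·380 + 17
37: 11797 = 37·318 + 31
41: 11797 = 41·287 + 30
43: 11797 = 43·274 + 15
47: 11797 = 47·251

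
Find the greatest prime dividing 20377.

71

20377 = 7 · 2911
2911 = 41 · 71
71 is prime.
So 20377 = 7 · 41 · 71; the largest prime factor is 71.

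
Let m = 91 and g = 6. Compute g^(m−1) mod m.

64

6^1 ≡ 6 (mod 91)
6^2 ≡ 6^2 = 36 ≡ 36 (mod 91)
6^4 ≡ 36^2 = 1296 ≡ 22 (mod 91)
6^8 ≡ 22^2 = 484 ≡ 29 (mod 91)
6^16 ≡ 29^2 = 841 ≡ 22 (mod 91)
6^32 ≡ 22^2 = 484 ≡ 29 (mod 91)
6^64 ≡ 29^2 = 841 ≡ 22 (mod 91)
90 = 64 + 16 + 8 + 2 in binary powers of 2.
So 6^90 ≡ 22 · 22 · 29 · 36 ≡ 64 (mod 91).
Since 64 ≠ 1, base 6 is a Fermat witness: 91 is composite.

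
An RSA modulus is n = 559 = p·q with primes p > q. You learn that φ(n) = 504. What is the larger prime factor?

43

φ(n) = (p−1)(q−1) = n − (p+q) + 1, so p + q = 559 − 504 + 1 = 56.
p and q are the roots of t² − 56t + 559 = 0.
Discriminant: 56² − 4·559 = 3136 − 2236 = 900; √900 = 30.
q = (56 − 30)/2 = 13, p = (56 + 30)/2 = 43.
Check: 13 · 43 = 559.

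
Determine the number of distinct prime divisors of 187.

2

187 = 11 · 17
187 = 11 · 17, which has 2 distinct prime factors.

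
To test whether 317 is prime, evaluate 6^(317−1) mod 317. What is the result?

6^1 ≡ 6 (mod 317)
6^2 ≡ 6^2 = 36 ≡ 36 (mod 317)
6^4 ≡ 36^2 = 1296 ≡ 28 (mod 317)
6^8 ≡ 28^2 = 784 ≡ 150 (mod 317)
6^16 ≡ 150^2 = 22500 ≡ 310 (mod 317)
6^32 ≡ 310^2 = 96100 ≡ 49 (mod 317)
6^64 ≡ 49^2 = 2401 ≡ 182 (mod 317)
6^128 ≡ 182^2 = 33124 ≡ 156 (mod 317)
6^256 ≡ 156^2 = 24336 ≡ 244 (mod 317)
316 = 256 + 32 + 16 + 8 + 4 in binary powers of 2.
So 6^316 ≡ 244 · 49 · 310 · 150 · 28 ≡ 1 (mod 317).
Since the result is 1, base 6 gives no evidence that 317 is composite.

1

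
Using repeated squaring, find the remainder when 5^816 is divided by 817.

5^1 ≡ 5 (mod 817)
5^2 ≡ 5^2 = 25 ≡ 25 (mod 817)
5^4 ≡ 25^2 = 625 ≡ 625 (mod 817)
5^8 ≡ 625^2 = 390625 ≡ 99 (mod 817)
5^16 ≡ 99^2 = 9801 ≡ 814 (mod 817)
5^32 ≡ 814^2 = 662596 ≡ 9 (mod 817)
5^64 ≡ 9^2 = 81 ≡ 81 (mod 817)
5^128 ≡ 81^2 = 6561 ≡ 25 (mod 817)
5^256 ≡ 25^2 = 625 ≡ 625 (mod 817)
5^512 ≡ 625^2 = 390625 ≡ 99 (mod 817)
816 = 512 + 256 + 32 + 16 in binary powers of 2.
So 5^816 ≡ 99 · 625 · 9 · 814 ≡ 140 (mod 817).
Since 140 ≠ 1, base 5 is a Fermat witness: 817 is composite.

140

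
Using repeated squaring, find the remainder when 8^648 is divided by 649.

8^1 ≡ 8 (mod 649)
8^2 ≡ 8^2 = 64 ≡ 64 (mod 649)
8^4 ≡ 64^2 = 4096 ≡ 202 (mod 649)
8^8 ≡ 202^2 = 40804 ≡ 566 (mod 649)
8^16 ≡ 566^2 = 320356 ≡ 399 (mod 649)
8^32 ≡ 399^2 = 159201 ≡ 196 (mod 649)
8^64 ≡ 196^2 = 38416 ≡ 125 (mod 649)
8^128 ≡ 125^2 = 15625 ≡ 49 (mod 649)
8^256 ≡ 49^2 = 2401 ≡ 454 (mod 649)
8^512 ≡ 454^2 = 206116 ≡ 383 (mod 649)
648 = 512 + 128 + 8 in binary powers of 2.
So 8^648 ≡ 383 · 49 · 566 ≡ 588 (mod 649).
Since 588 ≠ 1, base 8 is a Fermat witness: 649 is composite.

588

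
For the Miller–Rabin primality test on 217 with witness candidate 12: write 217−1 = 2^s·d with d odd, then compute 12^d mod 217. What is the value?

27

217 − 1 = 216 = 2^3 · 27, so d = 27.
12^1 ≡ 12 (mod 217)
12^2 ≡ 12^2 = 144 ≡ 144 (mod 217)
12^4 ≡ 144^2 = 20736 ≡ 121 (mod 217)
12^8 ≡ 121^2 = 14641 ≡ 102 (mod 217)
12^16 ≡ 102^2 = 10404 ≡ 205 (mod 217)
27 = 16 + 8 + 2 + 1 in binary powers of 2.
So 12^27 ≡ 205 · 102 · 144 · 12 ≡ 27 (mod 217).
Squaring chain: 27 → 78 → 8; never reaches −1, so base 12 is a Miller–Rabin witness that 217 is composite.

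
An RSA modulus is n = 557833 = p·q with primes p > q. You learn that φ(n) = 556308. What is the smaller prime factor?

607

φ(n) = (p−1)(q−1) = n − (p+q) + 1, so p + q = 557833 − 556308 + 1 = 1526.
p and q are the roots of t² − 1526t + 557833 = 0.
Discriminant: 1526² − 4·557833 = 2328676 − 2231332 = 97344; √97344 = 312.
q = (1526 − 312)/2 = 607, p = (1526 + 312)/2 = 919.
Check: 607 · 919 = 557833.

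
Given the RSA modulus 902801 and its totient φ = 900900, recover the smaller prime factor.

φ(n) = (p−1)(q−1) = n − (p+q) + 1, so p + q = 902801 − 900900 + 1 = 1902.
p and q are the roots of t² − 1902t + 902801 = 0.
Discriminant: 1902² − 4·902801 = 3617604 − 3611204 = 6400; √6400 = 80.
q = (1902 − 80)/2 = 911, p = (1902 + 80)/2 = 991.
Check: 911 · 991 = 902801.

911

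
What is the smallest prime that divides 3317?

3317 is odd.
Digit sum 14, not divisible by 3.
Ends in 7: not divisible by 5.
7: 3317 = 7·473 + 6
11: 3317 = 11·301 + 6
13: 3317 = 13·255 + 2
17: 3317 = 17·195 + 2
19: 3317 = 19·174 + 11
23: 3317 = 23·144 + 5
29: 3317 = 29·114 + 11
31: 3317 = 31·107

31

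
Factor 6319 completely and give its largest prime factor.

89

6319 = 71 · 89
89 is prime.
So 6319 = 71 · 89; the largest prime factor is 89.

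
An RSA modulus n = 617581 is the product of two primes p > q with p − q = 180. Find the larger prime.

Since p = q + 180, we have 617581 = q(q + 180), so q² + 180q − 617581 = 0.
Discriminant: 180² + 4·617581 = 32400 + 2470324 = 2502724; √2502724 = 1582.
q = (−180 + 1582)/2 = 701, and p = q + 180 = 881.
Check: 701 · 881 = 617581.

881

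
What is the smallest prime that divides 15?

15 is odd.
Digit sum 6, divisible by 3.

3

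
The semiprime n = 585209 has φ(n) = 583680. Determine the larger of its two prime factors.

φ(n) = (p−1)(q−1) = n − (p+q) + 1, so p + q = 585209 − 583680 + 1 = 1530.
p and q are the roots of t² − 1530t + 585209 = 0.
Discriminant: 1530² − 4·585209 = 2340900 − 2340836 = 64; √64 = 8.
q = (1530 − 8)/2 = 761, p = (1530 + 8)/2 = 769.
Check: 761 · 769 = 585209.

769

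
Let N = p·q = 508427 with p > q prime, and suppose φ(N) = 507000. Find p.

751

φ(n) = (p−1)(q−1) = n − (p+q) + 1, so p + q = 508427 − 507000 + 1 = 1428.
p and q are the roots of t² − 1428t + 508427 = 0.
Discriminant: 1428² − 4·508427 = 2039184 − 2033708 = 5476; √5476 = 74.
q = (1428 − 74)/2 = 677, p = (1428 + 74)/2 = 751.
Check: 677 · 751 = 508427.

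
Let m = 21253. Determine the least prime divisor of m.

53

21253 is odd.
Digit sum 13, not divisible by 3.
Ends in 3: not divisible by 5.
7: 21253 = 7·3036 + 1
11: 21253 = 11·1932 + 1
13: 21253 = 13·1634 + 11
17: 21253 = 17·1250 + 3
19: 21253 = 19·1118 + 11
23: 21253 = 23·924 + 1
29: 21253 = 29·732 + 25
31: 21253 = 31·685 + 18
37: 21253 = 37·574 + 15
41: 21253 = 41·518 + 15
43: 21253 = 43·494 + 11
47: 21253 = 47·452 + 9
53: 21253 = 53·401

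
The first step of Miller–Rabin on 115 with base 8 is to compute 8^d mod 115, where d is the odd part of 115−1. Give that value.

18

115 − 1 = 114 = 2^1 · 57, so d = 57.
8^1 ≡ 8 (mod 115)
8^2 ≡ 8^2 = 64 ≡ 64 (mod 115)
8^4 ≡ 64^2 = 4096 ≡ 71 (mod 115)
8^8 ≡ 71^2 = 5041 ≡ 96 (mod 115)
8^16 ≡ 96^2 = 9216 ≡ 16 (mod 115)
8^32 ≡ 16^2 = 256 ≡ 26 (mod 115)
57 = 32 + 16 + 8 + 1 in binary powers of 2.
So 8^57 ≡ 26 · 16 · 96 · 8 ≡ 18 (mod 115).
Squaring chain: 18; never reaches −1, so base 8 is a Miller–Rabin witness that 115 is composite.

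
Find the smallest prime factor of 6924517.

67

6924517 is odd.
Digit sum 34, not divisible by 3.
Ends in 7: not divisible by 5.
7: 6924517 = 7·989216 + 5
11: 6924517 = 11·629501 + 6
13: 6924517 = 13·532655 + 2
17: 6924517 = 17·407324 + 9
19: 6924517 = 19·364448 + 5
23: 6924517 = 23·301065 + 22
29: 6924517 = 29·238776 + 13
31: 6924517 = 31·223371 + 16
37: 6924517 = 37·187149 + 4
41: 6924517 = 41·168890 + 27
43: 6924517 = 43·161035 + 12
47: 6924517 = 47·147330 + 7
53: 6924517 = 53·130651 + 14
59: 6924517 = 59·117364 + 41
61: 6924517 = 61·113516 + 41
67: 6924517 = 67·103351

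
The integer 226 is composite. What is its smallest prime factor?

2

226 is even: 2 divides it.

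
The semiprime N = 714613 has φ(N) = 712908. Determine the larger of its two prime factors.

967

φ(n) = (p−1)(q−1) = n − (p+q) + 1, so p + q = 714613 − 712908 + 1 = 1706.
p and q are the roots of t² − 1706t + 714613 = 0.
Discriminant: 1706² − 4·714613 = 2910436 − 2858452 = 51984; √51984 = 228.
q = (1706 − 228)/2 = 739, p = (1706 + 228)/2 = 967.
Check: 739 · 967 = 714613.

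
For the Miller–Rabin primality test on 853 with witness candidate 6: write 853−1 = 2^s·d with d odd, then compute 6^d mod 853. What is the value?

520

853 − 1 = 852 = 2^2 · 213, so d = 213.
6^1 ≡ 6 (mod 853)
6^2 ≡ 6^2 = 36 ≡ 36 (mod 853)
6^4 ≡ 36^2 = 1296 ≡ 443 (mod 853)
6^8 ≡ 443^2 = 196249 ≡ 59 (mod 853)
6^16 ≡ 59^2 = 3481 ≡ 69 (mod 853)
6^32 ≡ 69^2 = 4761 ≡ 496 (mod 853)
6^64 ≡ 496^2 = 246016 ≡ 352 (mod 853)
6^128 ≡ 352^2 = 123904 ≡ 219 (mod 853)
213 = 128 + 64 + 16 + 4 + 1 in binary powers of 2.
So 6^213 ≡ 219 · 352 · 69 · 443 · 6 ≡ 520 (mod 853).
Squaring chain: 520 → 852; reaches −1, so base 6 does not prove 853 composite.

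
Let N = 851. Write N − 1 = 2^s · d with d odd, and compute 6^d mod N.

851 − 1 = 850 = 2^1 · 425, so d = 425.
6^1 ≡ 6 (mod 851)
6^2 ≡ 6^2 = 36 ≡ 36 (mod 851)
6^4 ≡ 36^2 = 1296 ≡ 445 (mod 851)
6^8 ≡ 445^2 = 198025 ≡ 593 (mod 851)
6^16 ≡ 593^2 = 351649 ≡ 186 (mod 851)
6^32 ≡ 186^2 = 34596 ≡ 556 (mod 851)
6^64 ≡ 556^2 = 309136 ≡ 223 (mod 851)
6^128 ≡ 223^2 = 49729 ≡ 371 (mod 851)
6^256 ≡ 371^2 = 137641 ≡ 630 (mod 851)
425 = 256 + 128 + 32 + 8 + 1 in binary powers of 2.
So 6^425 ≡ 630 · 371 · 556 · 593 · 6 ≡ 302 (mod 851).
Squaring chain: 302; never reaches −1, so base 6 is a Miller–Rabin witness that 851 is composite.

302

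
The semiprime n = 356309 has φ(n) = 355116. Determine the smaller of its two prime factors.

587

φ(n) = (p−1)(q−1) = n − (p+q) + 1, so p + q = 356309 − 355116 + 1 = 1194.
p and q are the roots of t² − 1194t + 356309 = 0.
Discriminant: 1194² − 4·356309 = 1425636 − 1425236 = 400; √400 = 20.
q = (1194 − 20)/2 = 587, p = (1194 + 20)/2 = 607.
Check: 587 · 607 = 356309.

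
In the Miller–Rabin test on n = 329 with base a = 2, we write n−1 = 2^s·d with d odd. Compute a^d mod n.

329 − 1 = 328 = 2^3 · 41, so d = 41.
2^1 ≡ 2 (mod 329)
2^2 ≡ 2^2 = 4 ≡ 4 (mod 329)
2^4 ≡ 4^2 = 16 ≡ 16 (mod 329)
2^8 ≡ 16^2 = 256 ≡ 256 (mod 329)
2^16 ≡ 256^2 = 65536 ≡ 65 (mod 329)
2^32 ≡ 65^2 = 4225 ≡ 277 (mod 329)
41 = 32 + 8 + 1 in binary powers of 2.
So 2^41 ≡ 277 · 256 · 2 ≡ 25 (mod 329).
Squaring chain: 25 → 296 → 102; never reaches −1, so base 2 is a Miller–Rabin witness that 329 is composite.

25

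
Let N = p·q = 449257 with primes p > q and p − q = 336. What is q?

Since p = q + 336, we have 449257 = q(q + 336), so q² + 336q − 449257 = 0.
Discriminant: 336² + 4·449257 = 112896 + 1797028 = 1909924; √1909924 = 1382.
q = (−336 + 1382)/2 = 523, and p = q + 336 = 859.
Check: 523 · 859 = 449257.

523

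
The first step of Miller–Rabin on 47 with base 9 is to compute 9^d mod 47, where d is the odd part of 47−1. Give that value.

1

47 − 1 = 46 = 2^1 · 23, so d = 23.
9^1 ≡ 9 (mod 47)
9^2 ≡ 9^2 = 81 ≡ 34 (mod 47)
9^4 ≡ 34^2 = 1156 ≡ 28 (mod 47)
9^8 ≡ 28^2 = 784 ≡ 32 (mod 47)
9^16 ≡ 32^2 = 1024 ≡ 37 (mod 47)
23 = 16 + 4 + 2 + 1 in binary powers of 2.
So 9^23 ≡ 37 · 28 · 34 · 9 ≡ 1 (mod 47).
Since 9^d ≡ 1 (mod 47), base 9 does not prove 47 composite.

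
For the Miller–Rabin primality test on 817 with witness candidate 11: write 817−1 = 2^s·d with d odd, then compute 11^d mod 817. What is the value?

817 − 1 = 816 = 2^4 · 51, so d = 51.
11^1 ≡ 11 (mod 817)
11^2 ≡ 11^2 = 121 ≡ 121 (mod 817)
11^4 ≡ 121^2 = 14641 ≡ 752 (mod 817)
11^8 ≡ 752^2 = 565504 ≡ 140 (mod 817)
11^16 ≡ 140^2 = 19600 ≡ 809 (mod 817)
11^32 ≡ 809^2 = 654481 ≡ 64 (mod 817)
51 = 32 + 16 + 2 + 1 in binary powers of 2.
So 11^51 ≡ 64 · 809 · 121 · 11 ≡ 723 (mod 817).
Squaring chain: 723 → 666 → 742 → 723; never reaches −1, so base 11 is a Miller–Rabin witness that 817 is composite.

723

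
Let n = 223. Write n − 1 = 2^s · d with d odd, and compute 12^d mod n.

223 − 1 = 222 = 2^1 · 111, so d = 111.
12^1 ≡ 12 (mod 223)
12^2 ≡ 12^2 = 144 ≡ 144 (mod 223)
12^4 ≡ 144^2 = 20736 ≡ 220 (mod 223)
12^8 ≡ 220^2 = 48400 ≡ 9 (mod 223)
12^16 ≡ 9^2 = 81 ≡ 81 (mod 223)
12^32 ≡ 81^2 = 6561 ≡ 94 (mod 223)
12^64 ≡ 94^2 = 8836 ≡ 139 (mod 223)
111 = 64 + 32 + 8 + 4 + 2 + 1 in binary powers of 2.
So 12^111 ≡ 139 · 94 · 9 · 220 · 144 · 12 ≡ 222 (mod 223).
Since 12^d ≡ 222 (mod 223), base 12 does not prove 223 composite.

222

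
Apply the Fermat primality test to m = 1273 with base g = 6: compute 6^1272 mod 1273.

558

6^1 ≡ 6 (mod 1273)
6^2 ≡ 6^2 = 36 ≡ 36 (mod 1273)
6^4 ≡ 36^2 = 1296 ≡ 23 (mod 1273)
6^8 ≡ 23^2 = 529 ≡ 529 (mod 1273)
6^16 ≡ 529^2 = 279841 ≡ 1054 (mod 1273)
6^32 ≡ 1054^2 = 1110916 ≡ 860 (mod 1273)
6^64 ≡ 860^2 = 739600 ≡ 1260 (mod 1273)
6^128 ≡ 1260^2 = 1587600 ≡ 169 (mod 1273)
6^256 ≡ 169^2 = 28561 ≡ 555 (mod 1273)
6^512 ≡ 555^2 = 308025 ≡ 1232 (mod 1273)
6^1024 ≡ 1232^2 = 1517824 ≡ 408 (mod 1273)
1272 = 1024 + 128 + 64 + 32 + 16 + 8 in binary powers of 2.
So 6^1272 ≡ 408 · 169 · 1260 · 860 · 1054 · 529 ≡ 558 (mod 1273).
Since 558 ≠ 1, base 6 is a Fermat witness: 1273 is composite.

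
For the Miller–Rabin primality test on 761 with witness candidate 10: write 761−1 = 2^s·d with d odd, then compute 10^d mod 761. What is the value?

39

761 − 1 = 760 = 2^3 · 95, so d = 95.
10^1 ≡ 10 (mod 761)
10^2 ≡ 10^2 = 100 ≡ 100 (mod 761)
10^4 ≡ 100^2 = 10000 ≡ 107 (mod 761)
10^8 ≡ 107^2 = 11449 ≡ 34 (mod 761)
10^16 ≡ 34^2 = 1156 ≡ 395 (mod 761)
10^32 ≡ 395^2 = 156025 ≡ 20 (mod 761)
10^64 ≡ 20^2 = 400 ≡ 400 (mod 761)
95 = 64 + 16 + 8 + 4 + 2 + 1 in binary powers of 2.
So 10^95 ≡ 400 · 395 · 34 · 107 · 100 · 10 ≡ 39 (mod 761).
Squaring chain: 39 → 760 → 1; reaches −1, so base 10 does not prove 761 composite.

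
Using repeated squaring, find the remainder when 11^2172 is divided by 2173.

1950

11^1 ≡ 11 (mod 2173)
11^2 ≡ 11^2 = 121 ≡ 121 (mod 2173)
11^4 ≡ 121^2 = 14641 ≡ 1603 (mod 2173)
11^8 ≡ 1603^2 = 2569609 ≡ 1123 (mod 2173)
11^16 ≡ 1123^2 = 1261129 ≡ 789 (mod 2173)
11^32 ≡ 789^2 = 622521 ≡ 1043 (mod 2173)
11^64 ≡ 1043^2 = 1087849 ≡ 1349 (mod 2173)
11^128 ≡ 1349^2 = 1819801 ≡ 1000 (mod 2173)
11^256 ≡ 1000^2 = 1000000 ≡ 420 (mod 2173)
11^512 ≡ 420^2 = 176400 ≡ 387 (mod 2173)
11^1024 ≡ 387^2 = 149769 ≡ 2005 (mod 2173)
11^2048 ≡ 2005^2 = 4020025 ≡ 2148 (mod 2173)
2172 = 2048 + 64 + 32 + 16 + 8 + 4 in binary powers of 2.
So 11^2172 ≡ 2148 · 1349 · 1043 · 789 · 1123 · 1603 ≡ 1950 (mod 2173).
Since 1950 ≠ 1, base 11 is a Fermat witness: 2173 is composite.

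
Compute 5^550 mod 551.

480

5^1 ≡ 5 (mod 551)
5^2 ≡ 5^2 = 25 ≡ 25 (mod 551)
5^4 ≡ 25^2 = 625 ≡ 74 (mod 551)
5^8 ≡ 74^2 = 5476 ≡ 517 (mod 551)
5^16 ≡ 517^2 = 267289 ≡ 54 (mod 551)
5^32 ≡ 54^2 = 2916 ≡ 161 (mod 551)
5^64 ≡ 161^2 = 25921 ≡ 24 (mod 551)
5^128 ≡ 24^2 = 576 ≡ 25 (mod 551)
5^256 ≡ 25^2 = 625 ≡ 74 (mod 551)
5^512 ≡ 74^2 = 5476 ≡ 517 (mod 551)
550 = 512 + 32 + 4 + 2 in binary powers of 2.
So 5^550 ≡ 517 · 161 · 74 · 25 ≡ 480 (mod 551).
Since 480 ≠ 1, base 5 is a Fermat witness: 551 is composite.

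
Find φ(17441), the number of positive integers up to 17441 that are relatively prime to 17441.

Factor: 17441 = 107 · 163.
φ(17441) = (107−1) · (163−1) = 106 · 162 = 17172.

17172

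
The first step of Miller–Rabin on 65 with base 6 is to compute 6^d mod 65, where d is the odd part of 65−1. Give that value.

6

65 − 1 = 64 = 2^6 · 1, so d = 1.
6^1 ≡ 6 (mod 65)
1 = 1 in binary powers of 2.
So 6^1 ≡ 6 ≡ 6 (mod 65).
Squaring chain: 6 → 36 → 61 → 16 → 61 → 16; never reaches −1, so base 6 is a Miller–Rabin witness that 65 is composite.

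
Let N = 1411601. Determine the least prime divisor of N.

61

1411601 is odd.
Digit sum 14, not divisible by 3.
Ends in 1: not divisible by 5.
7: 1411601 = 7·201657 + 2
11: 1411601 = 11·128327 + 4
13: 1411601 = 13·108584 + 9
17: 1411601 = 17·83035 + 6
19: 1411601 = 19·74294 + 15
23: 1411601 = 23·61373 + 22
29: 1411601 = 29·48675 + 26
31: 1411601 = 31·45535 + 16
37: 1411601 = 37·38151 + 14
41: 1411601 = 41·34429 + 12
43: 1411601 = 43·32827 + 40
47: 1411601 = 47·30034 + 3
53: 1411601 = 53·26633 + 52
59: 1411601 = 59·23925 + 26
61: 1411601 = 61·23141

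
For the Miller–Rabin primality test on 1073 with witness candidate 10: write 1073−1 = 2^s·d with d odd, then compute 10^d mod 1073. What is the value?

1046

1073 − 1 = 1072 = 2^4 · 67, so d = 67.
10^1 ≡ 10 (mod 1073)
10^2 ≡ 10^2 = 100 ≡ 100 (mod 1073)
10^4 ≡ 100^2 = 10000 ≡ 343 (mod 1073)
10^8 ≡ 343^2 = 117649 ≡ 692 (mod 1073)
10^16 ≡ 692^2 = 478864 ≡ 306 (mod 1073)
10^32 ≡ 306^2 = 93636 ≡ 285 (mod 1073)
10^64 ≡ 285^2 = 81225 ≡ 750 (mod 1073)
67 = 64 + 2 + 1 in binary powers of 2.
So 10^67 ≡ 750 · 100 · 10 ≡ 1046 (mod 1073).
Squaring chain: 1046 → 729 → 306 → 285; never reaches −1, so base 10 is a Miller–Rabin witness that 1073 is composite.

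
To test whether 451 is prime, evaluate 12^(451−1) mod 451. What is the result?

12^1 ≡ 12 (mod 451)
12^2 ≡ 12^2 = 144 ≡ 144 (mod 451)
12^4 ≡ 144^2 = 20736 ≡ 441 (mod 451)
12^8 ≡ 441^2 = 194481 ≡ 100 (mod 451)
12^16 ≡ 100^2 = 10000 ≡ 78 (mod 451)
12^32 ≡ 78^2 = 6084 ≡ 221 (mod 451)
12^64 ≡ 221^2 = 48841 ≡ 133 (mod 451)
12^128 ≡ 133^2 = 17689 ≡ 100 (mod 451)
12^256 ≡ 100^2 = 10000 ≡ 78 (mod 451)
450 = 256 + 128 + 64 + 2 in binary powers of 2.
So 12^450 ≡ 78 · 100 · 133 · 144 ≡ 419 (mod 451).
Since 419 ≠ 1, base 12 is a Fermat witness: 451 is composite.

419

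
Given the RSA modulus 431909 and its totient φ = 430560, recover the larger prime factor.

φ(n) = (p−1)(q−1) = n − (p+q) + 1, so p + q = 431909 − 430560 + 1 = 1350.
p and q are the roots of t² − 1350t + 431909 = 0.
Discriminant: 1350² − 4·431909 = 1822500 − 1727636 = 94864; √94864 = 308.
q = (1350 − 308)/2 = 521, p = (1350 + 308)/2 = 829.
Check: 521 · 829 = 431909.

829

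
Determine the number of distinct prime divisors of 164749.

164749 = 13 · 12673
12673 = 19 · 667
667 = 23 · 29
164749 = 13 · 19 · 23 · 29, which has 4 distinct prime factors.

4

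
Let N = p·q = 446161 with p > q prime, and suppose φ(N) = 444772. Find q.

503

φ(n) = (p−1)(q−1) = n − (p+q) + 1, so p + q = 446161 − 444772 + 1 = 1390.
p and q are the roots of t² − 1390t + 446161 = 0.
Discriminant: 1390² − 4·446161 = 1932100 − 1784644 = 147456; √147456 = 384.
q = (1390 − 384)/2 = 503, p = (1390 + 384)/2 = 887.
Check: 503 · 887 = 446161.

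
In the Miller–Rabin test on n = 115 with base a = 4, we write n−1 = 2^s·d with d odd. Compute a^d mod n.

39

115 − 1 = 114 = 2^1 · 57, so d = 57.
4^1 ≡ 4 (mod 115)
4^2 ≡ 4^2 = 16 ≡ 16 (mod 115)
4^4 ≡ 16^2 = 256 ≡ 26 (mod 115)
4^8 ≡ 26^2 = 676 ≡ 101 (mod 115)
4^16 ≡ 101^2 = 10201 ≡ 81 (mod 115)
4^32 ≡ 81^2 = 6561 ≡ 6 (mod 115)
57 = 32 + 16 + 8 + 1 in binary powers of 2.
So 4^57 ≡ 6 · 81 · 101 · 4 ≡ 39 (mod 115).
Squaring chain: 39; never reaches −1, so base 4 is a Miller–Rabin witness that 115 is composite.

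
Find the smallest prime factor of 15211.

15211 is odd.
Digit sum 10, not divisible by 3.
Ends in 1: not divisible by 5.
7: 15211 = 7·2173

7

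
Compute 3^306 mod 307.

1

3^1 ≡ 3 (mod 307)
3^2 ≡ 3^2 = 9 ≡ 9 (mod 307)
3^4 ≡ 9^2 = 81 ≡ 81 (mod 307)
3^8 ≡ 81^2 = 6561 ≡ 114 (mod 307)
3^16 ≡ 114^2 = 12996 ≡ 102 (mod 307)
3^32 ≡ 102^2 = 10404 ≡ 273 (mod 307)
3^64 ≡ 273^2 = 74529 ≡ 235 (mod 307)
3^128 ≡ 235^2 = 55225 ≡ 272 (mod 307)
3^256 ≡ 272^2 = 73984 ≡ 304 (mod 307)
306 = 256 + 32 + 16 + 2 in binary powers of 2.
So 3^306 ≡ 304 · 273 · 102 · 9 ≡ 1 (mod 307).
Since the result is 1, base 3 gives no evidence that 307 is composite.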